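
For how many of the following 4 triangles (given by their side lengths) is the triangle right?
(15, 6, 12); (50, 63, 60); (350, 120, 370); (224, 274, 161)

1

(15,6,12): 6²+12² = 180 < 225 = 15² → obtuse
(50,63,60): 50²+60² = 6100 > 3969 = 63² → acute
(350,120,370): 120²+350² = 136900 = 370² → right
(224,274,161): 161²+224² = 76097 > 75076 = 274² → acute
1 of the 4 is right.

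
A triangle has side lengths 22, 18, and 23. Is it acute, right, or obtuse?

Compare the square of the longest side to the sum of squares of the other two: 18² + 22² = 808 > 529 = 23².

acute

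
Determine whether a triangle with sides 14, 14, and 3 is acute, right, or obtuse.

Compare the square of the longest side to the sum of squares of the other two: 3² + 14² = 205 > 196 = 14².

acute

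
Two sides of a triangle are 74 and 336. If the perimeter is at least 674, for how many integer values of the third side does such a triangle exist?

Triangle inequality: 262 < x < 410. Perimeter ≥ 674 gives x ≥ 674 − 74 − 336 = 264.
So 264 ≤ x < 410; integers 264 through 409: 146 values.

146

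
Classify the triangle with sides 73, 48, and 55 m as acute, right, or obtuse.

Compare the square of the longest side to the sum of squares of the other two: 48² + 55² = 5329 = 73².

right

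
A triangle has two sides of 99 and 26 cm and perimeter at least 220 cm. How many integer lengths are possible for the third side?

30

Triangle inequality: 73 < x < 125. Perimeter ≥ 220 gives x ≥ 220 − 99 − 26 = 95.
So 95 ≤ x < 125; integers 95 through 124: 30 values.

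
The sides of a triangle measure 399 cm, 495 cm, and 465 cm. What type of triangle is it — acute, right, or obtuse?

acute

Compare the square of the longest side to the sum of squares of the other two: 399² + 465² = 375426 > 245025 = 495².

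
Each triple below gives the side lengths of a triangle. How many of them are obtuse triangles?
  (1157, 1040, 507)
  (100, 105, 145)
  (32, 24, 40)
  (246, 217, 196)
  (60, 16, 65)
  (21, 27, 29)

1

(1157,1040,507): 507²+1040² = 1338649 = 1157² → right
(100,105,145): 100²+105² = 21025 = 145² → right
(32,24,40): 24²+32² = 1600 = 40² → right
(246,217,196): 196²+217² = 85505 > 60516 = 246² → acute
(60,16,65): 16²+60² = 3856 < 4225 = 65² → obtuse
(21,27,29): 21²+27² = 1170 > 841 = 29² → acute
1 of the 6 is obtuse.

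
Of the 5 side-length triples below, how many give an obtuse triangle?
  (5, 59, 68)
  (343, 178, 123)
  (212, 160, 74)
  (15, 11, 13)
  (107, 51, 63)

(5,59,68): 5+59 ≤ 68, not a triangle
(343,178,123): 123+178 ≤ 343, not a triangle
(212,160,74): 74²+160² = 31076 < 44944 = 212² → obtuse
(15,11,13): 11²+13² = 290 > 225 = 15² → acute
(107,51,63): 51²+63² = 6570 < 11449 = 107² → obtuse
2 of the 5 are obtuse.

2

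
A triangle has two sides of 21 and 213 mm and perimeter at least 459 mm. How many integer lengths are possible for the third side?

9

Triangle inequality: 192 < x < 234. Perimeter ≥ 459 gives x ≥ 459 − 21 − 213 = 225.
So 225 ≤ x < 234; integers 225 through 233: 9 values.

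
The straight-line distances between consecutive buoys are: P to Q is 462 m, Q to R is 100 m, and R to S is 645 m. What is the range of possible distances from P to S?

83 ≤ PS ≤ 1207 m

The maximum is all hops collinear in one direction: 462 + 100 + 645 = 1207.
The longest hop is 645; the others sum to 562. Folding the others back against it leaves at least 645 − 562 = 83.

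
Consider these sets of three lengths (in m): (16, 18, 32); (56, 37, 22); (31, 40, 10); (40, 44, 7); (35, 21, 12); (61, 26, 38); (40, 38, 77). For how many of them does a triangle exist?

6

(16,18,32): 16+18 > 32 → valid
(22,37,56): 22+37 > 56 → valid
(10,31,40): 10+31 > 40 → valid
(7,40,44): 7+40 > 44 → valid
(12,21,35): 12+21 ≤ 35 → not valid
(26,38,61): 26+38 > 61 → valid
(38,40,77): 38+40 > 77 → valid
6 of the 7 triples form a triangle.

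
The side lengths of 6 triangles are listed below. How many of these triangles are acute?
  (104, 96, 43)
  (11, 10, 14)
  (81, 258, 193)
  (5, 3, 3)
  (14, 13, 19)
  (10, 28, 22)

3

(104,96,43): 43²+96² = 11065 > 10816 = 104² → acute
(11,10,14): 10²+11² = 221 > 196 = 14² → acute
(81,258,193): 81²+193² = 43810 < 66564 = 258² → obtuse
(5,3,3): 3²+3² = 18 < 25 = 5² → obtuse
(14,13,19): 13²+14² = 365 > 361 = 19² → acute
(10,28,22): 10²+22² = 584 < 784 = 28² → obtuse
3 of the 6 are acute.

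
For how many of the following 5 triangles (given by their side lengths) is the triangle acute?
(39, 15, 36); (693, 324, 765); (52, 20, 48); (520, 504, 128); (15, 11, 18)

1

(39,15,36): 15²+36² = 1521 = 39² → right
(693,324,765): 324²+693² = 585225 = 765² → right
(52,20,48): 20²+48² = 2704 = 52² → right
(520,504,128): 128²+504² = 270400 = 520² → right
(15,11,18): 11²+15² = 346 > 324 = 18² → acute
1 of the 5 is acute.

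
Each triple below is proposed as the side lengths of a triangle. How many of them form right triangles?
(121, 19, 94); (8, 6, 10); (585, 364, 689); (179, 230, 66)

2

(121,19,94): 19+94 ≤ 121, not a triangle
(8,6,10): 6²+8² = 100 = 10² → right
(585,364,689): 364²+585² = 474721 = 689² → right
(179,230,66): 66²+179² = 36397 < 52900 = 230² → obtuse
2 of the 4 are right.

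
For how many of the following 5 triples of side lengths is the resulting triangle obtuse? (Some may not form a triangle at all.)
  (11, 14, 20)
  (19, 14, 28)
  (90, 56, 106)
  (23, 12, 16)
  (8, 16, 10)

4

(11,14,20): 11²+14² = 317 < 400 = 20² → obtuse
(19,14,28): 14²+19² = 557 < 784 = 28² → obtuse
(90,56,106): 56²+90² = 11236 = 106² → right
(23,12,16): 12²+16² = 400 < 529 = 23² → obtuse
(8,16,10): 8²+10² = 164 < 256 = 16² → obtuse
4 of the 5 are obtuse.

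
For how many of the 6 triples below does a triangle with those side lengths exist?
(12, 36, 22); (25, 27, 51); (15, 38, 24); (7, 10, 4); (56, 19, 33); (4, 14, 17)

(12,22,36): 12+22 ≤ 36 → not valid
(25,27,51): 25+27 > 51 → valid
(15,24,38): 15+24 > 38 → valid
(4,7,10): 4+7 > 10 → valid
(19,33,56): 19+33 ≤ 56 → not valid
(4,14,17): 4+14 > 17 → valid
4 of the 6 triples form a triangle.

4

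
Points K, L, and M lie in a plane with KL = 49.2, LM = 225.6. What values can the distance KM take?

176.4 ≤ KM ≤ 274.8

By the triangle inequality, |49.2 − 225.6| ≤ KM ≤ 49.2 + 225.6.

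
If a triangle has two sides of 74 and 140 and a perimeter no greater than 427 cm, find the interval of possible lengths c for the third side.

66 < c ≤ 213 cm

Triangle inequality alone gives 66 < c < 214.
The perimeter condition gives c ≤ 427 − 74 − 140 = 213.
Intersecting the two: 66 < c ≤ 213.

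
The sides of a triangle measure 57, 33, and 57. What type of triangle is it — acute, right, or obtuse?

acute

Compare the square of the longest side to the sum of squares of the other two: 33² + 57² = 4338 > 3249 = 57².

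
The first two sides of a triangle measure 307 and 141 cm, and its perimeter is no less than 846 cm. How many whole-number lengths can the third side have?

50

Triangle inequality: 166 < x < 448. Perimeter ≥ 846 gives x ≥ 846 − 307 − 141 = 398.
So 398 ≤ x < 448; integers 398 through 447: 50 values.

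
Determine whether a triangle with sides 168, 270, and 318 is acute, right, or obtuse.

Compare the square of the longest side to the sum of squares of the other two: 168² + 270² = 101124 = 318².

right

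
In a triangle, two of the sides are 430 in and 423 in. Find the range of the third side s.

7 < s < 853

By the triangle inequality, s must be less than 430 + 423 = 853 and greater than |430 − 423| = 7.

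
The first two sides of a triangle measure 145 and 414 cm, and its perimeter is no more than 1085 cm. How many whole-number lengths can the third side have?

257

Triangle inequality: 269 < x < 559. Perimeter ≤ 1085 gives x ≤ 1085 − 145 − 414 = 526.
So 269 < x ≤ 526; integers 270 through 526: 257 values.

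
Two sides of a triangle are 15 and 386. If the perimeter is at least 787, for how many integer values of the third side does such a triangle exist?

Triangle inequality: 371 < x < 401. Perimeter ≥ 787 gives x ≥ 787 − 15 − 386 = 386.
So 386 ≤ x < 401; integers 386 through 400: 15 values.

15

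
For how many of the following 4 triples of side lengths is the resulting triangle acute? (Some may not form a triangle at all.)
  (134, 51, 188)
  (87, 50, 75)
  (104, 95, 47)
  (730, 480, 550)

(134,51,188): 51+134 ≤ 188, not a triangle
(87,50,75): 50²+75² = 8125 > 7569 = 87² → acute
(104,95,47): 47²+95² = 11234 > 10816 = 104² → acute
(730,480,550): 480²+550² = 532900 = 730² → right
2 of the 4 are acute.

2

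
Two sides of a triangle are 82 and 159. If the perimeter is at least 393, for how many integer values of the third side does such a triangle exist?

89

Triangle inequality: 77 < x < 241. Perimeter ≥ 393 gives x ≥ 393 − 82 − 159 = 152.
So 152 ≤ x < 241; integers 152 through 240: 89 values.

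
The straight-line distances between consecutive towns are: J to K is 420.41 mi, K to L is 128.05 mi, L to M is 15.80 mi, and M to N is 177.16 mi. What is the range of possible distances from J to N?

The maximum is all hops collinear in one direction: 420.41 + 128.05 + 15.80 + 177.16 = 741.42.
The longest hop is 420.41; the others sum to 321.01. Folding the others back against it leaves at least 420.41 − 321.01 = 99.40.

99.40 ≤ JN ≤ 741.42 mi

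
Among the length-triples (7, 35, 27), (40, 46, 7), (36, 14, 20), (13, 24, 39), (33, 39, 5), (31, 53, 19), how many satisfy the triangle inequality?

1

(7,27,35): 7+27 ≤ 35 → not valid
(7,40,46): 7+40 > 46 → valid
(14,20,36): 14+20 ≤ 36 → not valid
(13,24,39): 13+24 ≤ 39 → not valid
(5,33,39): 5+33 ≤ 39 → not valid
(19,31,53): 19+31 ≤ 53 → not valid
1 of the 6 triples forms a triangle.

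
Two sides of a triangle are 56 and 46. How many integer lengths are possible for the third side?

91

The third side lies in the open interval (10, 102).
Integers from 11 to 101 inclusive: 101 − 11 + 1 = 91.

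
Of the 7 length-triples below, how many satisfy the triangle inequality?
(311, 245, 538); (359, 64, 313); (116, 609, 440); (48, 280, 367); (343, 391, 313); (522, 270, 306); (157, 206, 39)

4

(245,311,538): 245+311 > 538 → valid
(64,313,359): 64+313 > 359 → valid
(116,440,609): 116+440 ≤ 609 → not valid
(48,280,367): 48+280 ≤ 367 → not valid
(313,343,391): 313+343 > 391 → valid
(270,306,522): 270+306 > 522 → valid
(39,157,206): 39+157 ≤ 206 → not valid
4 of the 7 triples form a triangle.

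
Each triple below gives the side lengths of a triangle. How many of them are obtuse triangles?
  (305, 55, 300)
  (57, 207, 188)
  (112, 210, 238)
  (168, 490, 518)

1

(305,55,300): 55²+300² = 93025 = 305² → right
(57,207,188): 57²+188² = 38593 < 42849 = 207² → obtuse
(112,210,238): 112²+210² = 56644 = 238² → right
(168,490,518): 168²+490² = 268324 = 518² → right
1 of the 4 is obtuse.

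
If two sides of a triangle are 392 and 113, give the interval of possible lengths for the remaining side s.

279 < s < 505

By the triangle inequality, s must be less than 392 + 113 = 505 and greater than |392 − 113| = 279.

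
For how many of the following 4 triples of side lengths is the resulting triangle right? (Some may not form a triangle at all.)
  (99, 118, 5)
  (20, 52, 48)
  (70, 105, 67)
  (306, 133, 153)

1

(99,118,5): 5+99 ≤ 118, not a triangle
(20,52,48): 20²+48² = 2704 = 52² → right
(70,105,67): 67²+70² = 9389 < 11025 = 105² → obtuse
(306,133,153): 133+153 ≤ 306, not a triangle
1 of the 4 is right.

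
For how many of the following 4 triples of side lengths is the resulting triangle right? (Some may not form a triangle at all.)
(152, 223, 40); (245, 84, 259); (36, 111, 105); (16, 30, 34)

(152,223,40): 40+152 ≤ 223, not a triangle
(245,84,259): 84²+245² = 67081 = 259² → right
(36,111,105): 36²+105² = 12321 = 111² → right
(16,30,34): 16²+30² = 1156 = 34² → right
3 of the 4 are right.

3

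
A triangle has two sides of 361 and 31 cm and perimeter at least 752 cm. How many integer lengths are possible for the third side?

32

Triangle inequality: 330 < x < 392. Perimeter ≥ 752 gives x ≥ 752 − 361 − 31 = 360.
So 360 ≤ x < 392; integers 360 through 391: 32 values.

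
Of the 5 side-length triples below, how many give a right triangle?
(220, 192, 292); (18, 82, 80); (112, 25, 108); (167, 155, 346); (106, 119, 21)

(220,192,292): 192²+220² = 85264 = 292² → right
(18,82,80): 18²+80² = 6724 = 82² → right
(112,25,108): 25²+108² = 12289 < 12544 = 112² → obtuse
(167,155,346): 155+167 ≤ 346, not a triangle
(106,119,21): 21²+106² = 11677 < 14161 = 119² → obtuse
2 of the 5 are right.

2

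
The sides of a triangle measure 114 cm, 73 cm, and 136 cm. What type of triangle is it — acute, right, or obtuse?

Compare the square of the longest side to the sum of squares of the other two: 73² + 114² = 18325 < 18496 = 136².

obtuse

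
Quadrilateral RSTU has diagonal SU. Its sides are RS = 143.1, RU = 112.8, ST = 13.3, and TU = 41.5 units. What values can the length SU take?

From triangle RSU: |143.1 − 112.8| < SU < 143.1 + 112.8, i.e. 30.3 < SU < 255.9.
From triangle TSU: 28.2 < SU < 54.8.
Both must hold, so SU lies in the intersection.

30.3 < SU < 54.8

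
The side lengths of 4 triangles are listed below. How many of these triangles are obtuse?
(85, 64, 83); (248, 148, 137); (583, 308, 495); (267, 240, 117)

1

(85,64,83): 64²+83² = 10985 > 7225 = 85² → acute
(248,148,137): 137²+148² = 40673 < 61504 = 248² → obtuse
(583,308,495): 308²+495² = 339889 = 583² → right
(267,240,117): 117²+240² = 71289 = 267² → right
1 of the 4 is obtuse.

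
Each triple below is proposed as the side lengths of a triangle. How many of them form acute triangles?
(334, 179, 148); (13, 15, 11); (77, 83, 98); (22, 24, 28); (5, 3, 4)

3

(334,179,148): 148+179 ≤ 334, not a triangle
(13,15,11): 11²+13² = 290 > 225 = 15² → acute
(77,83,98): 77²+83² = 12818 > 9604 = 98² → acute
(22,24,28): 22²+24² = 1060 > 784 = 28² → acute
(5,3,4): 3²+4² = 25 = 5² → right
3 of the 5 are acute.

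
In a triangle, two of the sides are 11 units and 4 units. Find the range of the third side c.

7 < c < 15

By the triangle inequality, c must be less than 11 + 4 = 15 and greater than |11 − 4| = 7.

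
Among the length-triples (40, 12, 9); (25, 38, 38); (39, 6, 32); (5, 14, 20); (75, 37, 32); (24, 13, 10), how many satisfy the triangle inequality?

1

(9,12,40): 9+12 ≤ 40 → not valid
(25,38,38): 25+38 > 38 → valid
(6,32,39): 6+32 ≤ 39 → not valid
(5,14,20): 5+14 ≤ 20 → not valid
(32,37,75): 32+37 ≤ 75 → not valid
(10,13,24): 10+13 ≤ 24 → not valid
1 of the 6 triples forms a triangle.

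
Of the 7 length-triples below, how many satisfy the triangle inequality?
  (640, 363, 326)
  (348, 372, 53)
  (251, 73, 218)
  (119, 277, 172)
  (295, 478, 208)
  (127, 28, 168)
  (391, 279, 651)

(326,363,640): 326+363 > 640 → valid
(53,348,372): 53+348 > 372 → valid
(73,218,251): 73+218 > 251 → valid
(119,172,277): 119+172 > 277 → valid
(208,295,478): 208+295 > 478 → valid
(28,127,168): 28+127 ≤ 168 → not valid
(279,391,651): 279+391 > 651 → valid
6 of the 7 triples form a triangle.

6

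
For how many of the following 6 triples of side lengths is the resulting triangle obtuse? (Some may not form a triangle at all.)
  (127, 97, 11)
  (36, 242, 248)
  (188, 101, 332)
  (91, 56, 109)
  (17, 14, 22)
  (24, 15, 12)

3

(127,97,11): 11+97 ≤ 127, not a triangle
(36,242,248): 36²+242² = 59860 < 61504 = 248² → obtuse
(188,101,332): 101+188 ≤ 332, not a triangle
(91,56,109): 56²+91² = 11417 < 11881 = 109² → obtuse
(17,14,22): 14²+17² = 485 > 484 = 22² → acute
(24,15,12): 12²+15² = 369 < 576 = 24² → obtuse
3 of the 6 are obtuse.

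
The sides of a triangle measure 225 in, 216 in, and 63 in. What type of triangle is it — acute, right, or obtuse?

Compare the square of the longest side to the sum of squares of the other two: 63² + 216² = 50625 = 225².

right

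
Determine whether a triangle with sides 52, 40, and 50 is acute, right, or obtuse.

Compare the square of the longest side to the sum of squares of the other two: 40² + 50² = 4100 > 2704 = 52².

acute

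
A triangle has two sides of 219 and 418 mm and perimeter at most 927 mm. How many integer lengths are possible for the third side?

91

Triangle inequality: 199 < x < 637. Perimeter ≤ 927 gives x ≤ 927 − 219 − 418 = 290.
So 199 < x ≤ 290; integers 200 through 290: 91 values.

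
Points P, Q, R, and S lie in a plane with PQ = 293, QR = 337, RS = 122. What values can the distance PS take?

0 ≤ PS ≤ 752

The maximum is all hops collinear in one direction: 293 + 337 + 122 = 752.
The longest hop is 337; the others sum to 415. Since 337 ≤ 415, the path can fold back on itself completely, so the minimum distance is 0.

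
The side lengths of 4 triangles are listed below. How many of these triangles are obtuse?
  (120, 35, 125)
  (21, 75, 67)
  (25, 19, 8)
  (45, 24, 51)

2

(120,35,125): 35²+120² = 15625 = 125² → right
(21,75,67): 21²+67² = 4930 < 5625 = 75² → obtuse
(25,19,8): 8²+19² = 425 < 625 = 25² → obtuse
(45,24,51): 24²+45² = 2601 = 51² → right
2 of the 4 are obtuse.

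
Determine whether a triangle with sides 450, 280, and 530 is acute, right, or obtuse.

right

Compare the square of the longest side to the sum of squares of the other two: 280² + 450² = 280900 = 530².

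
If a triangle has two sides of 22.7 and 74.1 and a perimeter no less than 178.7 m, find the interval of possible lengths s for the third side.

Triangle inequality alone gives 51.4 < s < 96.8.
The perimeter condition gives s ≥ 178.7 − 22.7 − 74.1 = 81.9.
Intersecting the two: 81.9 ≤ s < 96.8.

81.9 ≤ s < 96.8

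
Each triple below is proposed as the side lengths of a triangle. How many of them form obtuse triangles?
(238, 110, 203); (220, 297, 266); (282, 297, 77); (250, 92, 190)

(238,110,203): 110²+203² = 53309 < 56644 = 238² → obtuse
(220,297,266): 220²+266² = 119156 > 88209 = 297² → acute
(282,297,77): 77²+282² = 85453 < 88209 = 297² → obtuse
(250,92,190): 92²+190² = 44564 < 62500 = 250² → obtuse
3 of the 4 are obtuse.

3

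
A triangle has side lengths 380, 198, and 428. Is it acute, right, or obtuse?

acute

Compare the square of the longest side to the sum of squares of the other two: 198² + 380² = 183604 > 183184 = 428².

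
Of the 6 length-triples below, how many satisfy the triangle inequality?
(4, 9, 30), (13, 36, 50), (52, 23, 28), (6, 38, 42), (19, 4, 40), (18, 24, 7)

2

(4,9,30): 4+9 ≤ 30 → not valid
(13,36,50): 13+36 ≤ 50 → not valid
(23,28,52): 23+28 ≤ 52 → not valid
(6,38,42): 6+38 > 42 → valid
(4,19,40): 4+19 ≤ 40 → not valid
(7,18,24): 7+18 > 24 → valid
2 of the 6 triples form a triangle.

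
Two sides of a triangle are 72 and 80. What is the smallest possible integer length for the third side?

The third side must be strictly greater than |72 − 80| = 8.
The smallest integer above 8 is 9.

9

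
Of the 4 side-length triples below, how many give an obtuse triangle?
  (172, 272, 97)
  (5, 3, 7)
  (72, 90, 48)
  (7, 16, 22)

3

(172,272,97): 97+172 ≤ 272, not a triangle
(5,3,7): 3²+5² = 34 < 49 = 7² → obtuse
(72,90,48): 48²+72² = 7488 < 8100 = 90² → obtuse
(7,16,22): 7²+16² = 305 < 484 = 22² → obtuse
3 of the 4 are obtuse.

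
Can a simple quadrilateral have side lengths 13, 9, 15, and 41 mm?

No

For a quadrilateral, each side must be shorter than the sum of the others.
Here the longest side is 41, but the remaining 3 sides sum to only 37.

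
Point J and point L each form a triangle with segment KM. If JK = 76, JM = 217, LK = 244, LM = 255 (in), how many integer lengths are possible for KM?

From triangle JKM: 141 < KM < 293.
From triangle LKM: 11 < KM < 499.
Intersection: 141 < KM < 293, so integers 142 through 292: 151 values.

151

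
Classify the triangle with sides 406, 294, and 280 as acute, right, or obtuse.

Compare the square of the longest side to the sum of squares of the other two: 280² + 294² = 164836 = 406².

right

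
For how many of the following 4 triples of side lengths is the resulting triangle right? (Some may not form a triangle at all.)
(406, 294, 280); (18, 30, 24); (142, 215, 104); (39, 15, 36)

(406,294,280): 280²+294² = 164836 = 406² → right
(18,30,24): 18²+24² = 900 = 30² → right
(142,215,104): 104²+142² = 30980 < 46225 = 215² → obtuse
(39,15,36): 15²+36² = 1521 = 39² → right
3 of the 4 are right.

3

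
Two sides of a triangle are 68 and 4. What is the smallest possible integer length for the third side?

65

The third side must be strictly greater than |68 − 4| = 64.
The smallest integer above 64 is 65.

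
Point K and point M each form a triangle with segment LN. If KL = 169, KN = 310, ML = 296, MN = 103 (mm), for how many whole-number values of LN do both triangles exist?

205

From triangle KLN: 141 < LN < 479.
From triangle MLN: 193 < LN < 399.
Intersection: 193 < LN < 399, so integers 194 through 398: 205 values.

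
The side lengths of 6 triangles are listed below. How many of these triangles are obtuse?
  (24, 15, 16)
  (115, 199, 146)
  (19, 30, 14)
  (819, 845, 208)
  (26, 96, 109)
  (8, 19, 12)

(24,15,16): 15²+16² = 481 < 576 = 24² → obtuse
(115,199,146): 115²+146² = 34541 < 39601 = 199² → obtuse
(19,30,14): 14²+19² = 557 < 900 = 30² → obtuse
(819,845,208): 208²+819² = 714025 = 845² → right
(26,96,109): 26²+96² = 9892 < 11881 = 109² → obtuse
(8,19,12): 8²+12² = 208 < 361 = 19² → obtuse
5 of the 6 are obtuse.

5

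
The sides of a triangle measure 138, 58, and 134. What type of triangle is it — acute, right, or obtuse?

Compare the square of the longest side to the sum of squares of the other two: 58² + 134² = 21320 > 19044 = 138².

acute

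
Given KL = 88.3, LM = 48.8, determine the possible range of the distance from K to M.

39.5 ≤ KM ≤ 137.1

By the triangle inequality, |88.3 − 48.8| ≤ KM ≤ 88.3 + 48.8.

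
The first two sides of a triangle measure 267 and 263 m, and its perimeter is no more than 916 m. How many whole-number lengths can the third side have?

382

Triangle inequality: 4 < x < 530. Perimeter ≤ 916 gives x ≤ 916 − 267 − 263 = 386.
So 4 < x ≤ 386; integers 5 through 386: 382 values.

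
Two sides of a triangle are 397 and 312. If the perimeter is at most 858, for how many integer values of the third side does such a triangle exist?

64

Triangle inequality: 85 < x < 709. Perimeter ≤ 858 gives x ≤ 858 − 397 − 312 = 149.
So 85 < x ≤ 149; integers 86 through 149: 64 values.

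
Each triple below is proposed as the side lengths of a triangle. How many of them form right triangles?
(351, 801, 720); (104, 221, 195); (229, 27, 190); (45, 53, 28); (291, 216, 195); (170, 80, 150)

5

(351,801,720): 351²+720² = 641601 = 801² → right
(104,221,195): 104²+195² = 48841 = 221² → right
(229,27,190): 27+190 ≤ 229, not a triangle
(45,53,28): 28²+45² = 2809 = 53² → right
(291,216,195): 195²+216² = 84681 = 291² → right
(170,80,150): 80²+150² = 28900 = 170² → right
5 of the 6 are right.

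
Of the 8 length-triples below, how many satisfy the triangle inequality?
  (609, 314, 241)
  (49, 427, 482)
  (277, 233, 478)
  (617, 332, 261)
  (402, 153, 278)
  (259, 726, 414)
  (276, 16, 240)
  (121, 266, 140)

(241,314,609): 241+314 ≤ 609 → not valid
(49,427,482): 49+427 ≤ 482 → not valid
(233,277,478): 233+277 > 478 → valid
(261,332,617): 261+332 ≤ 617 → not valid
(153,278,402): 153+278 > 402 → valid
(259,414,726): 259+414 ≤ 726 → not valid
(16,240,276): 16+240 ≤ 276 → not valid
(121,140,266): 121+140 ≤ 266 → not valid
2 of the 8 triples form a triangle.

2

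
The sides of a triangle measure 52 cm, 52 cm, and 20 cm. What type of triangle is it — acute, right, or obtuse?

Compare the square of the longest side to the sum of squares of the other two: 20² + 52² = 3104 > 2704 = 52².

acute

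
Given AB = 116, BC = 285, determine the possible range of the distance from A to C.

By the triangle inequality, |116 − 285| ≤ AC ≤ 116 + 285.

169 ≤ AC ≤ 401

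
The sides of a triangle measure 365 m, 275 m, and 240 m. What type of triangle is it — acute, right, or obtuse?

right

Compare the square of the longest side to the sum of squares of the other two: 240² + 275² = 133225 = 365².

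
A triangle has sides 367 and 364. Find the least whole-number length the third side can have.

4

The third side must be strictly greater than |367 − 364| = 3.
The smallest integer above 3 is 4.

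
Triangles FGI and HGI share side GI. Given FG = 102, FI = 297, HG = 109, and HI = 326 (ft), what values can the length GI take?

217 < GI < 399

From triangle FGI: |102 − 297| < GI < 102 + 297, i.e. 195 < GI < 399.
From triangle HGI: 217 < GI < 435.
Both must hold, so GI lies in the intersection.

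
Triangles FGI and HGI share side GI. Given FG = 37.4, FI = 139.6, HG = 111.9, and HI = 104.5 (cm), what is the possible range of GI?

From triangle FGI: |37.4 − 139.6| < GI < 37.4 + 139.6, i.e. 102.2 < GI < 177.0.
From triangle HGI: 7.4 < GI < 216.4.
Both must hold, so GI lies in the intersection.

102.2 < GI < 177.0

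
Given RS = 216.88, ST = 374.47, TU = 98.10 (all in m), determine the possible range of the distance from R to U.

The maximum is all hops collinear in one direction: 216.88 + 374.47 + 98.10 = 689.45.
The longest hop is 374.47; the others sum to 314.98. Folding the others back against it leaves at least 374.47 − 314.98 = 59.49.

59.49 ≤ RU ≤ 689.45 m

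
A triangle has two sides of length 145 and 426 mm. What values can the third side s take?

By the triangle inequality, s must be less than 145 + 426 = 571 and greater than |145 − 426| = 281.

281 < s < 571 (mm)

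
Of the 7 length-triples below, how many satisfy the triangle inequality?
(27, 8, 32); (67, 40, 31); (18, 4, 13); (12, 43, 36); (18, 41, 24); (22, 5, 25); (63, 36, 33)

(8,27,32): 8+27 > 32 → valid
(31,40,67): 31+40 > 67 → valid
(4,13,18): 4+13 ≤ 18 → not valid
(12,36,43): 12+36 > 43 → valid
(18,24,41): 18+24 > 41 → valid
(5,22,25): 5+22 > 25 → valid
(33,36,63): 33+36 > 63 → valid
6 of the 7 triples form a triangle.

6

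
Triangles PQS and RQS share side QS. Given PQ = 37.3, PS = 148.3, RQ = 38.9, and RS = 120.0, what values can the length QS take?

111.0 < QS < 158.9

From triangle PQS: |37.3 − 148.3| < QS < 37.3 + 148.3, i.e. 111.0 < QS < 185.6.
From triangle RQS: 81.1 < QS < 158.9.
Both must hold, so QS lies in the intersection.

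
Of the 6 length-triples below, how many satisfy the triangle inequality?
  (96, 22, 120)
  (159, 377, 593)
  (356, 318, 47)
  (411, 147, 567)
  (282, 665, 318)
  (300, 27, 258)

1

(22,96,120): 22+96 ≤ 120 → not valid
(159,377,593): 159+377 ≤ 593 → not valid
(47,318,356): 47+318 > 356 → valid
(147,411,567): 147+411 ≤ 567 → not valid
(282,318,665): 282+318 ≤ 665 → not valid
(27,258,300): 27+258 ≤ 300 → not valid
1 of the 6 triples forms a triangle.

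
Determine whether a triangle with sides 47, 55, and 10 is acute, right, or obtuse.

Compare the square of the longest side to the sum of squares of the other two: 10² + 47² = 2309 < 3025 = 55².

obtuse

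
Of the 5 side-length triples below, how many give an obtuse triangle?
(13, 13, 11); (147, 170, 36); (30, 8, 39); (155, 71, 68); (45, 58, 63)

1

(13,13,11): 11²+13² = 290 > 169 = 13² → acute
(147,170,36): 36²+147² = 22905 < 28900 = 170² → obtuse
(30,8,39): 8+30 ≤ 39, not a triangle
(155,71,68): 68+71 ≤ 155, not a triangle
(45,58,63): 45²+58² = 5389 > 3969 = 63² → acute
1 of the 5 is obtuse.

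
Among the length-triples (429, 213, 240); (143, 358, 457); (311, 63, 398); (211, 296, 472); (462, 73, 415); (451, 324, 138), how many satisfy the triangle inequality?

5

(213,240,429): 213+240 > 429 → valid
(143,358,457): 143+358 > 457 → valid
(63,311,398): 63+311 ≤ 398 → not valid
(211,296,472): 211+296 > 472 → valid
(73,415,462): 73+415 > 462 → valid
(138,324,451): 138+324 > 451 → valid
5 of the 6 triples form a triangle.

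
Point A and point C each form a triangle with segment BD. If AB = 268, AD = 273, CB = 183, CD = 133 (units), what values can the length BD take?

50 < BD < 316

From triangle ABD: |268 − 273| < BD < 268 + 273, i.e. 5 < BD < 541.
From triangle CBD: 50 < BD < 316.
Both must hold, so BD lies in the intersection.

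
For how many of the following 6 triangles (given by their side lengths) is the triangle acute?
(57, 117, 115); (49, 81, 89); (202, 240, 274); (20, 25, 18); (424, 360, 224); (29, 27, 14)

5

(57,117,115): 57²+115² = 16474 > 13689 = 117² → acute
(49,81,89): 49²+81² = 8962 > 7921 = 89² → acute
(202,240,274): 202²+240² = 98404 > 75076 = 274² → acute
(20,25,18): 18²+20² = 724 > 625 = 25² → acute
(424,360,224): 224²+360² = 179776 = 424² → right
(29,27,14): 14²+27² = 925 > 841 = 29² → acute
5 of the 6 are acute.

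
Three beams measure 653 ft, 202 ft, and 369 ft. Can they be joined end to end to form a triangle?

The longest side is 653, but the other two sum to only 571.
571 < 653, so the triangle inequality fails.

No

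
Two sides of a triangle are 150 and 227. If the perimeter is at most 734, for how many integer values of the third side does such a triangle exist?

280

Triangle inequality: 77 < x < 377. Perimeter ≤ 734 gives x ≤ 734 − 150 − 227 = 357.
So 77 < x ≤ 357; integers 78 through 357: 280 values.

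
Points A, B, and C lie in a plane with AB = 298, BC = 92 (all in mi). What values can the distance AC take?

By the triangle inequality, |298 − 92| ≤ AC ≤ 298 + 92.

206 ≤ AC ≤ 390 mi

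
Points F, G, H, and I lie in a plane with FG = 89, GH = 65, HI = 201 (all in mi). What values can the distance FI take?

47 ≤ FI ≤ 355 mi

The maximum is all hops collinear in one direction: 89 + 65 + 201 = 355.
The longest hop is 201; the others sum to 154. Folding the others back against it leaves at least 201 − 154 = 47.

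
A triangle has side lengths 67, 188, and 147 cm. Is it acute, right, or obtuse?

obtuse

Compare the square of the longest side to the sum of squares of the other two: 67² + 147² = 26098 < 35344 = 188².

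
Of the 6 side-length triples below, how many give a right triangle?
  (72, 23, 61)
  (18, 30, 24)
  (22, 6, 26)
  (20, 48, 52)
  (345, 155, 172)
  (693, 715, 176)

3

(72,23,61): 23²+61² = 4250 < 5184 = 72² → obtuse
(18,30,24): 18²+24² = 900 = 30² → right
(22,6,26): 6²+22² = 520 < 676 = 26² → obtuse
(20,48,52): 20²+48² = 2704 = 52² → right
(345,155,172): 155+172 ≤ 345, not a triangle
(693,715,176): 176²+693² = 511225 = 715² → right
3 of the 6 are right.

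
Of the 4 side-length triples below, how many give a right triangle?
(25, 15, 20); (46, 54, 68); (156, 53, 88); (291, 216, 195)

2

(25,15,20): 15²+20² = 625 = 25² → right
(46,54,68): 46²+54² = 5032 > 4624 = 68² → acute
(156,53,88): 53+88 ≤ 156, not a triangle
(291,216,195): 195²+216² = 84681 = 291² → right
2 of the 4 are right.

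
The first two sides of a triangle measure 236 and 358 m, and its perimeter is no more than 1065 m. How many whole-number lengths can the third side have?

349

Triangle inequality: 122 < x < 594. Perimeter ≤ 1065 gives x ≤ 1065 − 236 − 358 = 471.
So 122 < x ≤ 471; integers 123 through 471: 349 values.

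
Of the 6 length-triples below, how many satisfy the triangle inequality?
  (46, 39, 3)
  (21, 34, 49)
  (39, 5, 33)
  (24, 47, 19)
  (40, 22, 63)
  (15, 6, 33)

(3,39,46): 3+39 ≤ 46 → not valid
(21,34,49): 21+34 > 49 → valid
(5,33,39): 5+33 ≤ 39 → not valid
(19,24,47): 19+24 ≤ 47 → not valid
(22,40,63): 22+40 ≤ 63 → not valid
(6,15,33): 6+15 ≤ 33 → not valid
1 of the 6 triples forms a triangle.

1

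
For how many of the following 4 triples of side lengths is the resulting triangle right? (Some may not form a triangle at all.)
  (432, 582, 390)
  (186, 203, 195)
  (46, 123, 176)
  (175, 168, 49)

2

(432,582,390): 390²+432² = 338724 = 582² → right
(186,203,195): 186²+195² = 72621 > 41209 = 203² → acute
(46,123,176): 46+123 ≤ 176, not a triangle
(175,168,49): 49²+168² = 30625 = 175² → right
2 of the 4 are right.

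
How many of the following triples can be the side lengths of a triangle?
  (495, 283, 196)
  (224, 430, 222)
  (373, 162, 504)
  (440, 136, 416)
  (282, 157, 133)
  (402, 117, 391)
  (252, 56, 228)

6

(196,283,495): 196+283 ≤ 495 → not valid
(222,224,430): 222+224 > 430 → valid
(162,373,504): 162+373 > 504 → valid
(136,416,440): 136+416 > 440 → valid
(133,157,282): 133+157 > 282 → valid
(117,391,402): 117+391 > 402 → valid
(56,228,252): 56+228 > 252 → valid
6 of the 7 triples form a triangle.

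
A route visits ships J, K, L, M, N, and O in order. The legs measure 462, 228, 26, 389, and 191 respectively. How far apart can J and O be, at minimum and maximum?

The maximum is all hops collinear in one direction: 462 + 228 + 26 + 389 + 191 = 1296.
The longest hop is 462; the others sum to 834. Since 462 ≤ 834, the path can fold back on itself completely, so the minimum distance is 0.

0 ≤ JO ≤ 1296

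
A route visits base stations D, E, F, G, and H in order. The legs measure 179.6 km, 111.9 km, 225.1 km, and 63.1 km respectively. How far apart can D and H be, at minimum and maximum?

0 ≤ DH ≤ 579.7 km

The maximum is all hops collinear in one direction: 179.6 + 111.9 + 225.1 + 63.1 = 579.7.
The longest hop is 225.1; the others sum to 354.6. Since 225.1 ≤ 354.6, the path can fold back on itself completely, so the minimum distance is 0.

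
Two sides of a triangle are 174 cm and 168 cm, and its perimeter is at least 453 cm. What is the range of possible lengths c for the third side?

111 ≤ c < 342

Triangle inequality alone gives 6 < c < 342.
The perimeter condition gives c ≥ 453 − 174 − 168 = 111.
Intersecting the two: 111 ≤ c < 342.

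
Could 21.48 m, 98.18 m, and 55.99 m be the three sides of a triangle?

The longest side is 98.18, but the other two sum to only 77.47.
77.47 < 98.18, so the triangle inequality fails.

No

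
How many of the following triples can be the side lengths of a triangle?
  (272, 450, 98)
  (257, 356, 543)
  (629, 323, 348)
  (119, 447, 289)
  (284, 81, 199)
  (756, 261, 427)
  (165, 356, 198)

3

(98,272,450): 98+272 ≤ 450 → not valid
(257,356,543): 257+356 > 543 → valid
(323,348,629): 323+348 > 629 → valid
(119,289,447): 119+289 ≤ 447 → not valid
(81,199,284): 81+199 ≤ 284 → not valid
(261,427,756): 261+427 ≤ 756 → not valid
(165,198,356): 165+198 > 356 → valid
3 of the 7 triples form a triangle.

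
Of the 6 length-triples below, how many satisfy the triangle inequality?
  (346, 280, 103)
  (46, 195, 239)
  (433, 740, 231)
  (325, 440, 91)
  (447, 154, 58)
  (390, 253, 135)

2

(103,280,346): 103+280 > 346 → valid
(46,195,239): 46+195 > 239 → valid
(231,433,740): 231+433 ≤ 740 → not valid
(91,325,440): 91+325 ≤ 440 → not valid
(58,154,447): 58+154 ≤ 447 → not valid
(135,253,390): 135+253 ≤ 390 → not valid
2 of the 6 triples form a triangle.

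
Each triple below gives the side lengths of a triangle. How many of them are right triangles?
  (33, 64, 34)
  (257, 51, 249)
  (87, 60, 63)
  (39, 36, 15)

(33,64,34): 33²+34² = 2245 < 4096 = 64² → obtuse
(257,51,249): 51²+249² = 64602 < 66049 = 257² → obtuse
(87,60,63): 60²+63² = 7569 = 87² → right
(39,36,15): 15²+36² = 1521 = 39² → right
2 of the 4 are right.

2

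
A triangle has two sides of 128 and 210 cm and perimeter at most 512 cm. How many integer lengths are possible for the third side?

92

Triangle inequality: 82 < x < 338. Perimeter ≤ 512 gives x ≤ 512 − 128 − 210 = 174.
So 82 < x ≤ 174; integers 83 through 174: 92 values.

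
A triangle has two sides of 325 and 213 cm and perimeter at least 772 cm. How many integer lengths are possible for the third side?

304

Triangle inequality: 112 < x < 538. Perimeter ≥ 772 gives x ≥ 772 − 325 − 213 = 234.
So 234 ≤ x < 538; integers 234 through 537: 304 values.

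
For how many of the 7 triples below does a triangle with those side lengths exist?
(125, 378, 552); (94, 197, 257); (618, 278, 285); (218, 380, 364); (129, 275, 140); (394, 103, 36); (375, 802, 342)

(125,378,552): 125+378 ≤ 552 → not valid
(94,197,257): 94+197 > 257 → valid
(278,285,618): 278+285 ≤ 618 → not valid
(218,364,380): 218+364 > 380 → valid
(129,140,275): 129+140 ≤ 275 → not valid
(36,103,394): 36+103 ≤ 394 → not valid
(342,375,802): 342+375 ≤ 802 → not valid
2 of the 7 triples form a triangle.

2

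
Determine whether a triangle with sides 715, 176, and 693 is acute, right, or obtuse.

Compare the square of the longest side to the sum of squares of the other two: 176² + 693² = 511225 = 715².

right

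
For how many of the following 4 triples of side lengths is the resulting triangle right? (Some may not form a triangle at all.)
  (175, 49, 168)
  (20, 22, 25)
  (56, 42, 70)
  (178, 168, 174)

(175,49,168): 49²+168² = 30625 = 175² → right
(20,22,25): 20²+22² = 884 > 625 = 25² → acute
(56,42,70): 42²+56² = 4900 = 70² → right
(178,168,174): 168²+174² = 58500 > 31684 = 178² → acute
2 of the 4 are right.

2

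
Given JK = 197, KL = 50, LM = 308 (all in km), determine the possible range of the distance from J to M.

61 ≤ JM ≤ 555 km

The maximum is all hops collinear in one direction: 197 + 50 + 308 = 555.
The longest hop is 308; the others sum to 247. Folding the others back against it leaves at least 308 − 247 = 61.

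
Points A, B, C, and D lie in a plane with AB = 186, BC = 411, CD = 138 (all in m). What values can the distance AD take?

The maximum is all hops collinear in one direction: 186 + 411 + 138 = 735.
The longest hop is 411; the others sum to 324. Folding the others back against it leaves at least 411 − 324 = 87.

87 ≤ AD ≤ 735 m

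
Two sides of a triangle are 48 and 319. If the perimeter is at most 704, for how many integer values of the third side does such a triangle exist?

Triangle inequality: 271 < x < 367. Perimeter ≤ 704 gives x ≤ 704 − 48 − 319 = 337.
So 271 < x ≤ 337; integers 272 through 337: 66 values.

66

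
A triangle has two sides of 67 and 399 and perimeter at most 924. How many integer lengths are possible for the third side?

126

Triangle inequality: 332 < x < 466. Perimeter ≤ 924 gives x ≤ 924 − 67 − 399 = 458.
So 332 < x ≤ 458; integers 333 through 458: 126 values.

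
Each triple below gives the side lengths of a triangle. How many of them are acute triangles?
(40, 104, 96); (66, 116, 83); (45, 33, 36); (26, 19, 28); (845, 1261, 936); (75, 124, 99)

3

(40,104,96): 40²+96² = 10816 = 104² → right
(66,116,83): 66²+83² = 11245 < 13456 = 116² → obtuse
(45,33,36): 33²+36² = 2385 > 2025 = 45² → acute
(26,19,28): 19²+26² = 1037 > 784 = 28² → acute
(845,1261,936): 845²+936² = 1590121 = 1261² → right
(75,124,99): 75²+99² = 15426 > 15376 = 124² → acute
3 of the 6 are acute.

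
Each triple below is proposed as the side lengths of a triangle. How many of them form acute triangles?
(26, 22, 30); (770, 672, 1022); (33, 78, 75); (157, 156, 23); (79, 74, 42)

(26,22,30): 22²+26² = 1160 > 900 = 30² → acute
(770,672,1022): 672²+770² = 1044484 = 1022² → right
(33,78,75): 33²+75² = 6714 > 6084 = 78² → acute
(157,156,23): 23²+156² = 24865 > 24649 = 157² → acute
(79,74,42): 42²+74² = 7240 > 6241 = 79² → acute
4 of the 5 are acute.

4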